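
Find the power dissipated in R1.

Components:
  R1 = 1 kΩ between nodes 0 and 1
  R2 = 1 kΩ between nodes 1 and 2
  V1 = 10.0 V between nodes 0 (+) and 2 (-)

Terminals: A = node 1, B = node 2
Nodal analysis, taking node 2 as the 0 V reference.
Source V1 fixes V_0 = 10 V.
KCL at each unknown node (sum of currents leaving = 0; resistances in Ω):
  Node 1: (V_1 - 10)/1000 + (V_1 - 0)/1000 = 0
Collecting terms: 0.002 × V_1 = 0.01  =>  V_1 = 5 V
I_R1 = (V_0 - V_1)/R1 = (10 - 5)/1000 = 0.005 A
P_R1 = I_R1² × R1 = (0.005)² × 1000 = 0.025 W

Final answer: 0.025 W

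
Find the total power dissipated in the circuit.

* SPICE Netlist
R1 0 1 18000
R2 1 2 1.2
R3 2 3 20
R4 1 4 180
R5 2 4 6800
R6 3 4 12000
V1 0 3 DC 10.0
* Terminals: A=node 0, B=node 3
Nodal analysis, taking node 3 as the 0 V reference.
Source V1 fixes V_0 = 10 V.
KCL at each unknown node (sum of currents leaving = 0; resistances in Ω):
  Node 1: (V_1 - 10)/18000 + (V_1 - V_2)/1.2 + (V_1 - V_4)/180 = 0
  Node 2: (V_2 - V_1)/1.2 + (V_2 - 0)/20 + (V_2 - V_4)/6800 = 0
  Node 4: (V_4 - V_1)/180 + (V_4 - V_2)/6800 + (V_4 - 0)/12000 = 0
Collecting terms (coefficients in siemens):
  0.8389·V_1 - 0.8333·V_2 - 0.005556·V_4 = 0.0005556
  0.8835·V_2 - 0.8333·V_1 - 0.0001471·V_4 = 0
  0.005786·V_4 - 0.005556·V_1 - 0.0001471·V_2 = 0
Solving these 3 simultaneous equations (Gaussian elimination) gives:
  V_1 = 0.01174 V, V_2 = 0.01108 V, V_4 = 0.01156 V
Power in each resistor, P = (ΔV)²/R:
  P_R1 = (10 - 0.01174)²/18000 = 0.005543 W
  P_R2 = (0.01174 - 0.01108)²/1.2 = 0.0000003681 W
  P_R3 = (0.01108 - 0)²/20 = 0.000006137 W
  P_R4 = (0.01174 - 0.01156)²/180 = 0.0000000001923 W
  P_R5 = (0.01108 - 0.01156)²/6800 = 0.00000000003369 W
  P_R6 = (0 - 0.01156)²/12000 = 0.00000001113 W
P_total = P_R1 + P_R2 + P_R3 + P_R4 + P_R5 + P_R6 = 0.005549 W

Final answer: 0.005549 W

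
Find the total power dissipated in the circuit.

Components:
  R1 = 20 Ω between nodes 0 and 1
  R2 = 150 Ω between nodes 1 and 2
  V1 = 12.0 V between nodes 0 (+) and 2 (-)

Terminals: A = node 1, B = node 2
Nodal analysis, taking node 2 as the 0 V reference.
Source V1 fixes V_0 = 12 V.
KCL at each unknown node (sum of currents leaving = 0; resistances in Ω):
  Node 1: (V_1 - 12)/20 + (V_1 - 0)/150 = 0
Collecting terms: 0.05667 × V_1 = 0.6  =>  V_1 = 10.59 V
Power in each resistor, P = (ΔV)²/R:
  P_R1 = (12 - 10.59)²/20 = 0.09965 W
  P_R2 = (10.59 - 0)²/150 = 0.7474 W
P_total = P_R1 + P_R2 = 0.8471 W

Final answer: 0.8471 W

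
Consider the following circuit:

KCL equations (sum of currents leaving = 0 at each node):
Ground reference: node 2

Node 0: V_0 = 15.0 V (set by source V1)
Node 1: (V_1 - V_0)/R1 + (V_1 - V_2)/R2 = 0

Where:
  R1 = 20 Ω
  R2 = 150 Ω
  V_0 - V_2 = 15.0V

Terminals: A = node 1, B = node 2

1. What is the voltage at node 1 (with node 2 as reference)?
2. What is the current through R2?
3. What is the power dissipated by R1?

Nodal analysis, taking node 2 as the 0 V reference.
Source V1 fixes V_0 = 15 V.
KCL at each unknown node (sum of currents leaving = 0; resistances in Ω):
  Node 1: (V_1 - 15)/20 + (V_1 - 0)/150 = 0
Collecting terms: 0.05667 × V_1 = 0.75  =>  V_1 = 13.24 V
Part 1:
  Read off the nodal solution: V_1 = 13.24 V
Part 2:
  I_R2 = (V_1 - V_2)/R2 = (13.24 - 0)/150 = 0.08824 A
  Magnitude: I_R2 = 0.08824 A
Part 3:
  I_R1 = (V_0 - V_1)/R1 = (15 - 13.24)/20 = 0.08824 A
  P_R1 = I_R1² × R1 = (0.08824)² × 20 = 0.1557 W

Final answers:
1. V_1 = 13.24 V
2. I_R2 = 0.08824 A
3. P_R1 = 0.1557 W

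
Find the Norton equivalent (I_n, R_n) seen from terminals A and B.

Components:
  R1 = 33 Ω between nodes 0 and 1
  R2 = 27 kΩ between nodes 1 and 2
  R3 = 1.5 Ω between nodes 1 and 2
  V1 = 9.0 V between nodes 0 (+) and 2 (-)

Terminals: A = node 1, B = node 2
Find the Thévenin equivalent first; then I_n = V_th/R_th and R_n = R_th.
Step 1 — V_th is the open-circuit voltage V_A - V_B (nothing connected across the terminals).
Nodal analysis, taking node 2 as the 0 V reference.
Source V1 fixes V_0 = 9 V.
KCL at each unknown node (sum of currents leaving = 0; resistances in Ω):
  Node 1: (V_1 - 9)/33 + (V_1 - 0)/27000 + (V_1 - 0)/1.5 = 0
Collecting terms: 0.697 × V_1 = 0.2727  =>  V_1 = 0.3913 V
V_th = V_1 - V_2 = 0.3913 - 0 = 0.3913 V
Step 2 — R_th: zero the source — replace V1 by a short circuit (node 2 merges into node 0) — and find the resistance seen between A (node 1) and B (node 0).
Reduce the network between node 1 (A) and node 0 (B) by series/parallel combination:
  Rp1 = R1 ‖ R2 ‖ R3 (parallel, all between nodes 0 and 1) = 1/(1/33 + 1/27000 + 1/1.5) = 1.435 Ω
R_th = 1.435 Ω
I_n = V_th/R_th = 0.3913/1.435 = 0.2727 A, and R_n = R_th = 1.435 Ω

Final answer: I_n = 0.2727 A, R_n = 1.435 Ω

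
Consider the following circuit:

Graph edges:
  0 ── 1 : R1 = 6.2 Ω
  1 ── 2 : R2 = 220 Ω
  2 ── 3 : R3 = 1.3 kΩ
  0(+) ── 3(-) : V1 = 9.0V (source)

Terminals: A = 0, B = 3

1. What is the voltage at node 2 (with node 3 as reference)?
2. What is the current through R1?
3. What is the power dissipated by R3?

Nodal analysis, taking node 3 as the 0 V reference.
Source V1 fixes V_0 = 9 V.
KCL at each unknown node (sum of currents leaving = 0; resistances in Ω):
  Node 1: (V_1 - 9)/6.2 + (V_1 - V_2)/220 = 0
  Node 2: (V_2 - V_1)/220 + (V_2 - 0)/1300 = 0
Collecting terms (coefficients in siemens):
  0.1658·V_1 - 0.004545·V_2 = 1.452
  0.005315·V_2 - 0.004545·V_1 = 0
Determinant D = (0.1658)(0.005315) - (-0.004545)(-0.004545) = 0.0008607
V_1 = [(1.452)(0.005315) - (-0.004545)(0)]/D = 8.963 V
V_2 = [(0.1658)(0) - (1.452)(-0.004545)]/D = 7.666 V
Part 1:
  Read off the nodal solution: V_2 = 7.666 V
Part 2:
  I_R1 = (V_0 - V_1)/R1 = (9 - 8.963)/6.2 = 0.005897 A
  Magnitude: I_R1 = 0.005897 A
Part 3:
  I_R3 = (V_2 - V_3)/R3 = (7.666 - 0)/1300 = 0.005897 A
  P_R3 = I_R3² × R3 = (0.005897)² × 1300 = 0.04521 W

Final answers:
1. V_2 = 7.666 V
2. I_R1 = 0.005897 A
3. P_R3 = 0.04521 W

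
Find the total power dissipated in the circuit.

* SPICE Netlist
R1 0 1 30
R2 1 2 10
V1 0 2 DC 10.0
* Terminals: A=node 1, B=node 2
Nodal analysis, taking node 2 as the 0 V reference.
Source V1 fixes V_0 = 10 V.
KCL at each unknown node (sum of currents leaving = 0; resistances in Ω):
  Node 1: (V_1 - 10)/30 + (V_1 - 0)/10 = 0
Collecting terms: 0.1333 × V_1 = 0.3333  =>  V_1 = 2.5 V
Power in each resistor, P = (ΔV)²/R:
  P_R1 = (10 - 2.5)²/30 = 1.875 W
  P_R2 = (2.5 - 0)²/10 = 0.625 W
P_total = P_R1 + P_R2 = 2.5 W

Final answer: 2.5 W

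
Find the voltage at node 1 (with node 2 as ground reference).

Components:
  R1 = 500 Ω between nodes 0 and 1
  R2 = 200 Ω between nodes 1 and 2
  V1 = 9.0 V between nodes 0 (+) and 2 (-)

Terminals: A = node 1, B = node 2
Nodal analysis, taking node 2 as the 0 V reference.
Source V1 fixes V_0 = 9 V.
KCL at each unknown node (sum of currents leaving = 0; resistances in Ω):
  Node 1: (V_1 - 9)/500 + (V_1 - 0)/200 = 0
Collecting terms: 0.007 × V_1 = 0.018  =>  V_1 = 2.571 V
The requested potential is V_1 = 2.571 V.

Final answer: V_1 = 2.571 V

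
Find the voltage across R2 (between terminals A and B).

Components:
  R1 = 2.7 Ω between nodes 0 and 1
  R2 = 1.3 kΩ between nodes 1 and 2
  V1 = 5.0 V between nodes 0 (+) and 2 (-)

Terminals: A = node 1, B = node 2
R1 and R2 are in series across V1 (node 0 → node 1 → node 2), and the output A–B is taken across R2, so this is a voltage divider.
Series current: I = V1/(R1 + R2) = 5/(2.7 + 1300) = 5/1303 = 0.003838 A
V_R2 = I × R2 = V1 × R2/(R1 + R2) = 5 × 1300/1303 = 4.99 V

Final answer: 4.99 V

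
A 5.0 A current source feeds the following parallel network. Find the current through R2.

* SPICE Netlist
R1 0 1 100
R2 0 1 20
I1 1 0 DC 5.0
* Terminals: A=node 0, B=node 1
All resistors sit directly between nodes 0 and 1, so they are in parallel and share one voltage V; the full source current 5 A splits among them.
1/R_par = 1/100 + 1/20 = 0.06 S  =>  R_par = 16.67 Ω
V = I × R_par = 5 × 16.67 = 83.33 V
I_R2 = V/R2 = 83.33/20 = 4.167 A

Final answer: 4.167 A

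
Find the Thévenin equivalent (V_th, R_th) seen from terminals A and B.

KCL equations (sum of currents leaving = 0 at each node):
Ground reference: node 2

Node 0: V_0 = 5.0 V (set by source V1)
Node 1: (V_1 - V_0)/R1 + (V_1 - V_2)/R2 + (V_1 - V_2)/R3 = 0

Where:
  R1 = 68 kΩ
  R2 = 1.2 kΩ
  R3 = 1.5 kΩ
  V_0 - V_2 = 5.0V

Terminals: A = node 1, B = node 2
Step 1 — V_th is the open-circuit voltage V_A - V_B (nothing connected across the terminals).
Nodal analysis, taking node 2 as the 0 V reference.
Source V1 fixes V_0 = 5 V.
KCL at each unknown node (sum of currents leaving = 0; resistances in Ω):
  Node 1: (V_1 - 5)/68000 + (V_1 - 0)/1200 + (V_1 - 0)/1500 = 0
Collecting terms: 0.001515 × V_1 = 0.00007353  =>  V_1 = 0.04854 V
V_th = V_1 - V_2 = 0.04854 - 0 = 0.04854 V
Step 2 — R_th: zero the source — replace V1 by a short circuit (node 2 merges into node 0) — and find the resistance seen between A (node 1) and B (node 0).
Reduce the network between node 1 (A) and node 0 (B) by series/parallel combination:
  Rp1 = R1 ‖ R2 ‖ R3 (parallel, all between nodes 0 and 1) = 1/(1/68000 + 1/1200 + 1/1500) = 660.2 Ω
R_th = 660.2 Ω

Final answer: V_th = 0.04854 V, R_th = 660.2 Ω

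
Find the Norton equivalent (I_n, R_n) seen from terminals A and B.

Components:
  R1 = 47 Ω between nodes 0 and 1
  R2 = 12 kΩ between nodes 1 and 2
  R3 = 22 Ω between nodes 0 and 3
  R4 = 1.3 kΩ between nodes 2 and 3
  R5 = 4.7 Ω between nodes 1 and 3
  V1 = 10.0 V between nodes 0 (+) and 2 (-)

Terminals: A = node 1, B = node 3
Find the Thévenin equivalent first; then I_n = V_th/R_th and R_n = R_th.
Step 1 — V_th is the open-circuit voltage V_A - V_B (nothing connected across the terminals).
Nodal analysis, taking node 2 as the 0 V reference.
Source V1 fixes V_0 = 10 V.
KCL at each unknown node (sum of currents leaving = 0; resistances in Ω):
  Node 1: (V_1 - 10)/47 + (V_1 - 0)/12000 + (V_1 - V_3)/4.7 = 0
  Node 3: (V_3 - 10)/22 + (V_3 - 0)/1300 + (V_3 - V_1)/4.7 = 0
Collecting terms (coefficients in siemens):
  0.2341·V_1 - 0.2128·V_3 = 0.2128
  0.259·V_3 - 0.2128·V_1 = 0.4545
Determinant D = (0.2341)(0.259) - (-0.2128)(-0.2128) = 0.01537
V_1 = [(0.2128)(0.259) - (-0.2128)(0.4545)]/D = 9.879 V
V_3 = [(0.2341)(0.4545) - (0.2128)(-0.2128)]/D = 9.871 V
V_th = V_1 - V_3 = 9.879 - 9.871 = 0.008186 V
Step 2 — R_th: zero the source — replace V1 by a short circuit (node 2 merges into node 0) — and find the resistance seen between A (node 1) and B (node 3).
Reduce the network between node 1 (A) and node 3 (B) by series/parallel combination:
  Rp1 = R1 ‖ R2 (parallel, both between nodes 0 and 1) = 1/(1/47 + 1/12000) = 46.82 Ω
  Rp2 = R3 ‖ R4 (parallel, both between nodes 0 and 3) = 1/(1/22 + 1/1300) = 21.63 Ω
  Rs1 = Rp1 + Rp2 (series, joined only at node 0) = 46.82 + 21.63 = 68.45 Ω
  Rp3 = R5 ‖ Rs1 (parallel, both between nodes 1 and 3) = 1/(1/4.7 + 1/68.45) = 4.398 Ω
R_th = 4.398 Ω
I_n = V_th/R_th = 0.008186/4.398 = 0.001861 A, and R_n = R_th = 4.398 Ω

Final answer: I_n = 0.001861 A, R_n = 4.398 Ω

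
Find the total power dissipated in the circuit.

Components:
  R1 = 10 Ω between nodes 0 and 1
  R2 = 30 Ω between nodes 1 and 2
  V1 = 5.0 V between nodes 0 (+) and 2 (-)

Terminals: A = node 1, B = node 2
Nodal analysis, taking node 2 as the 0 V reference.
Source V1 fixes V_0 = 5 V.
KCL at each unknown node (sum of currents leaving = 0; resistances in Ω):
  Node 1: (V_1 - 5)/10 + (V_1 - 0)/30 = 0
Collecting terms: 0.1333 × V_1 = 0.5  =>  V_1 = 3.75 V
Power in each resistor, P = (ΔV)²/R:
  P_R1 = (5 - 3.75)²/10 = 0.1562 W
  P_R2 = (3.75 - 0)²/30 = 0.4688 W
P_total = P_R1 + P_R2 = 0.625 W

Final answer: 0.625 W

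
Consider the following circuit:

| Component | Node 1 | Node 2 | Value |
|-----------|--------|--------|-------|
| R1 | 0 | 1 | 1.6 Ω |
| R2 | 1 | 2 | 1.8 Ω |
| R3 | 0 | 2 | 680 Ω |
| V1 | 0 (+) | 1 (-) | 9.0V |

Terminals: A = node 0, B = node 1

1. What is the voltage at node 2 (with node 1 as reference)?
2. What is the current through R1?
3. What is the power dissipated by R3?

Nodal analysis, taking node 1 as the 0 V reference.
Source V1 fixes V_0 = 9 V.
KCL at each unknown node (sum of currents leaving = 0; resistances in Ω):
  Node 2: (V_2 - 0)/1.8 + (V_2 - 9)/680 = 0
Collecting terms: 0.557 × V_2 = 0.01324  =>  V_2 = 0.02376 V
Part 1:
  Read off the nodal solution: V_2 = 0.02376 V
Part 2:
  I_R1 = (V_0 - V_1)/R1 = (9 - 0)/1.6 = 5.625 A
  Magnitude: I_R1 = 5.625 A
Part 3:
  I_R3 = (V_0 - V_2)/R3 = (9 - 0.02376)/680 = 0.0132 A
  P_R3 = I_R3² × R3 = (0.0132)² × 680 = 0.1185 W

Final answers:
1. V_2 = 0.02376 V
2. I_R1 = 5.625 A
3. P_R3 = 0.1185 W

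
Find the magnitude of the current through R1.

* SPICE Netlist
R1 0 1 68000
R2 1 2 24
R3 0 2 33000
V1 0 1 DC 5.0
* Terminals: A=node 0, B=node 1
Nodal analysis, taking node 1 as the 0 V reference.
Source V1 fixes V_0 = 5 V.
KCL at each unknown node (sum of currents leaving = 0; resistances in Ω):
  Node 2: (V_2 - 0)/24 + (V_2 - 5)/33000 = 0
Collecting terms: 0.0417 × V_2 = 0.0001515  =>  V_2 = 0.003634 V
I_R1 = (V_0 - V_1)/R1 = (5 - 0)/68000 = 0.00007353 A
|I_R1| = 0.00007353 A

Final answer: |I_R1| = 7.353e-05 A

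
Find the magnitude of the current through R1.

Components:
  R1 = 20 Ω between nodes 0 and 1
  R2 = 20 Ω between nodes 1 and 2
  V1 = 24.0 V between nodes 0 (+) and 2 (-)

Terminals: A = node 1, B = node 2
Nodal analysis, taking node 2 as the 0 V reference.
Source V1 fixes V_0 = 24 V.
KCL at each unknown node (sum of currents leaving = 0; resistances in Ω):
  Node 1: (V_1 - 24)/20 + (V_1 - 0)/20 = 0
Collecting terms: 0.1 × V_1 = 1.2  =>  V_1 = 12 V
I_R1 = (V_0 - V_1)/R1 = (24 - 12)/20 = 0.6 A
|I_R1| = 0.6 A

Final answer: |I_R1| = 0.6 A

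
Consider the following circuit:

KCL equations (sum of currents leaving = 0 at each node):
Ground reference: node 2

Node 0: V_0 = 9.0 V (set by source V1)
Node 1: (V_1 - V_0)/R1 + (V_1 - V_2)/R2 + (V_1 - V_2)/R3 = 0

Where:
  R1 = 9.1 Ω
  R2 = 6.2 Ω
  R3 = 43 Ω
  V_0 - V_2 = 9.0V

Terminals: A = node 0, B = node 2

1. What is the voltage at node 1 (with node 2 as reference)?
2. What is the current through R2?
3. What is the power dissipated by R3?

Nodal analysis, taking node 2 as the 0 V reference.
Source V1 fixes V_0 = 9 V.
KCL at each unknown node (sum of currents leaving = 0; resistances in Ω):
  Node 1: (V_1 - 9)/9.1 + (V_1 - 0)/6.2 + (V_1 - 0)/43 = 0
Collecting terms: 0.2944 × V_1 = 0.989  =>  V_1 = 3.359 V
Part 1:
  Read off the nodal solution: V_1 = 3.359 V
Part 2:
  I_R2 = (V_1 - V_2)/R2 = (3.359 - 0)/6.2 = 0.5418 A
  Magnitude: I_R2 = 0.5418 A
Part 3:
  I_R3 = (V_1 - V_2)/R3 = (3.359 - 0)/43 = 0.07812 A
  P_R3 = I_R3² × R3 = (0.07812)² × 43 = 0.2624 W

Final answers:
1. V_1 = 3.359 V
2. I_R2 = 0.5418 A
3. P_R3 = 0.2624 W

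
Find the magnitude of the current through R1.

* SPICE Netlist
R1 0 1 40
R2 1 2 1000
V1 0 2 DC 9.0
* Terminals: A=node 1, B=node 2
Nodal analysis, taking node 2 as the 0 V reference.
Source V1 fixes V_0 = 9 V.
KCL at each unknown node (sum of currents leaving = 0; resistances in Ω):
  Node 1: (V_1 - 9)/40 + (V_1 - 0)/1000 = 0
Collecting terms: 0.026 × V_1 = 0.225  =>  V_1 = 8.654 V
I_R1 = (V_0 - V_1)/R1 = (9 - 8.654)/40 = 0.008654 A
|I_R1| = 0.008654 A

Final answer: |I_R1| = 0.008654 A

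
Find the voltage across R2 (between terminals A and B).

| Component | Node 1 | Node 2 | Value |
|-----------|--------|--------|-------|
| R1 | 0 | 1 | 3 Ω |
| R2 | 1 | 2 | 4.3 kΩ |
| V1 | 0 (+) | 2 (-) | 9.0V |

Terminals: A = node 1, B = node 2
R1 and R2 are in series across V1 (node 0 → node 1 → node 2), and the output A–B is taken across R2, so this is a voltage divider.
Series current: I = V1/(R1 + R2) = 9/(3 + 4300) = 9/4303 = 0.002092 A
V_R2 = I × R2 = V1 × R2/(R1 + R2) = 9 × 4300/4303 = 8.994 V

Final answer: 8.994 V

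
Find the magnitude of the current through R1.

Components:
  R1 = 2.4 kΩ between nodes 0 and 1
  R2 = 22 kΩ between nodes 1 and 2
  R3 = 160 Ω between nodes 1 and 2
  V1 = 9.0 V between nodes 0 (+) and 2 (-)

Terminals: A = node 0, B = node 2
Nodal analysis, taking node 2 as the 0 V reference.
Source V1 fixes V_0 = 9 V.
KCL at each unknown node (sum of currents leaving = 0; resistances in Ω):
  Node 1: (V_1 - 9)/2400 + (V_1 - 0)/22000 + (V_1 - 0)/160 = 0
Collecting terms: 0.006712 × V_1 = 0.00375  =>  V_1 = 0.5587 V
I_R1 = (V_0 - V_1)/R1 = (9 - 0.5587)/2400 = 0.003517 A
|I_R1| = 0.003517 A

Final answer: |I_R1| = 0.003517 A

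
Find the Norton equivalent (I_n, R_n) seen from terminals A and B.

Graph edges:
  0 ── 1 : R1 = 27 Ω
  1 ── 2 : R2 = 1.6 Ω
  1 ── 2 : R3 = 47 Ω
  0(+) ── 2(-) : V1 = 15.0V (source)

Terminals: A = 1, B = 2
Find the Thévenin equivalent first; then I_n = V_th/R_th and R_n = R_th.
Step 1 — V_th is the open-circuit voltage V_A - V_B (nothing connected across the terminals).
Nodal analysis, taking node 2 as the 0 V reference.
Source V1 fixes V_0 = 15 V.
KCL at each unknown node (sum of currents leaving = 0; resistances in Ω):
  Node 1: (V_1 - 15)/27 + (V_1 - 0)/1.6 + (V_1 - 0)/47 = 0
Collecting terms: 0.6833 × V_1 = 0.5556  =>  V_1 = 0.813 V
V_th = V_1 - V_2 = 0.813 - 0 = 0.813 V
Step 2 — R_th: zero the source — replace V1 by a short circuit (node 2 merges into node 0) — and find the resistance seen between A (node 1) and B (node 0).
Reduce the network between node 1 (A) and node 0 (B) by series/parallel combination:
  Rp1 = R1 ‖ R2 ‖ R3 (parallel, all between nodes 0 and 1) = 1/(1/27 + 1/1.6 + 1/47) = 1.463 Ω
R_th = 1.463 Ω
I_n = V_th/R_th = 0.813/1.463 = 0.5556 A, and R_n = R_th = 1.463 Ω

Final answer: I_n = 0.5556 A, R_n = 1.463 Ω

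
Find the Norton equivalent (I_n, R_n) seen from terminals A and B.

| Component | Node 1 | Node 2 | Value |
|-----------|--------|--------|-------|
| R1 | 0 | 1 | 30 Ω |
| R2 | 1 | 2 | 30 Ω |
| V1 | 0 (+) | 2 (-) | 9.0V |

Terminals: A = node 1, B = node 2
Find the Thévenin equivalent first; then I_n = V_th/R_th and R_n = R_th.
Step 1 — V_th is the open-circuit voltage V_A - V_B (nothing connected across the terminals).
Nodal analysis, taking node 2 as the 0 V reference.
Source V1 fixes V_0 = 9 V.
KCL at each unknown node (sum of currents leaving = 0; resistances in Ω):
  Node 1: (V_1 - 9)/30 + (V_1 - 0)/30 = 0
Collecting terms: 0.06667 × V_1 = 0.3  =>  V_1 = 4.5 V
V_th = V_1 - V_2 = 4.5 - 0 = 4.5 V
Step 2 — R_th: zero the source — replace V1 by a short circuit (node 2 merges into node 0) — and find the resistance seen between A (node 1) and B (node 0).
Reduce the network between node 1 (A) and node 0 (B) by series/parallel combination:
  Rp1 = R1 ‖ R2 (parallel, both between nodes 0 and 1) = 1/(1/30 + 1/30) = 15 Ω
R_th = 15 Ω
I_n = V_th/R_th = 4.5/15 = 0.3 A, and R_n = R_th = 15 Ω

Final answer: I_n = 0.3 A, R_n = 15 Ω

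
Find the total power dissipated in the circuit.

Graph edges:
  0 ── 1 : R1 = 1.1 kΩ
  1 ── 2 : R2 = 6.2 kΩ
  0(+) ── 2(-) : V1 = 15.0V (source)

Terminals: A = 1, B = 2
Nodal analysis, taking node 2 as the 0 V reference.
Source V1 fixes V_0 = 15 V.
KCL at each unknown node (sum of currents leaving = 0; resistances in Ω):
  Node 1: (V_1 - 15)/1100 + (V_1 - 0)/6200 = 0
Collecting terms: 0.00107 × V_1 = 0.01364  =>  V_1 = 12.74 V
Power in each resistor, P = (ΔV)²/R:
  P_R1 = (15 - 12.74)²/1100 = 0.004644 W
  P_R2 = (12.74 - 0)²/6200 = 0.02618 W
P_total = P_R1 + P_R2 = 0.03082 W

Final answer: 0.03082 W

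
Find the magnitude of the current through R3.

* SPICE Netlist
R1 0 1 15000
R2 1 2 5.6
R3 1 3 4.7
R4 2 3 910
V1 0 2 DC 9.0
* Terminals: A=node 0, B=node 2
Nodal analysis, taking node 2 as the 0 V reference.
Source V1 fixes V_0 = 9 V.
KCL at each unknown node (sum of currents leaving = 0; resistances in Ω):
  Node 1: (V_1 - 9)/15000 + (V_1 - 0)/5.6 + (V_1 - V_3)/4.7 = 0
  Node 3: (V_3 - V_1)/4.7 + (V_3 - 0)/910 = 0
Collecting terms (coefficients in siemens):
  0.3914·V_1 - 0.2128·V_3 = 0.0006
  0.2139·V_3 - 0.2128·V_1 = 0
Determinant D = (0.3914)(0.2139) - (-0.2128)(-0.2128) = 0.03844
V_1 = [(0.0006)(0.2139) - (-0.2128)(0)]/D = 0.003338 V
V_3 = [(0.3914)(0) - (0.0006)(-0.2128)]/D = 0.003321 V
I_R3 = (V_1 - V_3)/R3 = (0.003338 - 0.003321)/4.7 = 0.00000365 A
|I_R3| = 0.00000365 A

Final answer: |I_R3| = 3.65e-06 A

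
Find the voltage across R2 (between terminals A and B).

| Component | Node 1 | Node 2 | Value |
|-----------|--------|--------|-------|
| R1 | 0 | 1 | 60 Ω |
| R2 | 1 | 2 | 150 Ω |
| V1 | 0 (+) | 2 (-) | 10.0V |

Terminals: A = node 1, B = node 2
R1 and R2 are in series across V1 (node 0 → node 1 → node 2), and the output A–B is taken across R2, so this is a voltage divider.
Series current: I = V1/(R1 + R2) = 10/(60 + 150) = 10/210 = 0.04762 A
V_R2 = I × R2 = V1 × R2/(R1 + R2) = 10 × 150/210 = 7.143 V

Final answer: 7.143 V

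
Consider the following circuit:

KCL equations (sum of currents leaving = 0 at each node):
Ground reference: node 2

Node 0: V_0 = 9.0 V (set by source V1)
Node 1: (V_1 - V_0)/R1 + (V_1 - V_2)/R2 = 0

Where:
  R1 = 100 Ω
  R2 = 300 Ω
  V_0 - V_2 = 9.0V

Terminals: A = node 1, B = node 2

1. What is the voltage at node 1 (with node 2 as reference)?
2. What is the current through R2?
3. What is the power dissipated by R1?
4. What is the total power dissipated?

Nodal analysis, taking node 2 as the 0 V reference.
Source V1 fixes V_0 = 9 V.
KCL at each unknown node (sum of currents leaving = 0; resistances in Ω):
  Node 1: (V_1 - 9)/100 + (V_1 - 0)/300 = 0
Collecting terms: 0.01333 × V_1 = 0.09  =>  V_1 = 6.75 V
Part 1:
  Read off the nodal solution: V_1 = 6.75 V
Part 2:
  I_R2 = (V_1 - V_2)/R2 = (6.75 - 0)/300 = 0.0225 A
  Magnitude: I_R2 = 0.0225 A
Part 3:
  I_R1 = (V_0 - V_1)/R1 = (9 - 6.75)/100 = 0.0225 A
  P_R1 = I_R1² × R1 = (0.0225)² × 100 = 0.05063 W
Part 4:
  Power in each resistor, P = (ΔV)²/R:
    P_R1 = (9 - 6.75)²/100 = 0.05063 W
    P_R2 = (6.75 - 0)²/300 = 0.1519 W
  P_total = P_R1 + P_R2 = 0.2025 W

Final answers:
1. V_1 = 6.75 V
2. I_R2 = 0.0225 A
3. P_R1 = 0.05063 W
4. P_total = 0.2025 W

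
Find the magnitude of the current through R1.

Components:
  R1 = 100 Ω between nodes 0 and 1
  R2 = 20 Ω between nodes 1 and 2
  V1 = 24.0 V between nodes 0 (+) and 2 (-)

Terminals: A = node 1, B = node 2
Nodal analysis, taking node 2 as the 0 V reference.
Source V1 fixes V_0 = 24 V.
KCL at each unknown node (sum of currents leaving = 0; resistances in Ω):
  Node 1: (V_1 - 24)/100 + (V_1 - 0)/20 = 0
Collecting terms: 0.06 × V_1 = 0.24  =>  V_1 = 4 V
I_R1 = (V_0 - V_1)/R1 = (24 - 4)/100 = 0.2 A
|I_R1| = 0.2 A

Final answer: |I_R1| = 0.2 A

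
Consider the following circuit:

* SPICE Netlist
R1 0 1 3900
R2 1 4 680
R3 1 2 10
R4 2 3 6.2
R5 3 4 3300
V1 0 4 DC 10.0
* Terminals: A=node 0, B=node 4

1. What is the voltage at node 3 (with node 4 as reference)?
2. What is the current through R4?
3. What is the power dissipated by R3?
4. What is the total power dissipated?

Nodal analysis, taking node 4 as the 0 V reference.
Source V1 fixes V_0 = 10 V.
KCL at each unknown node (sum of currents leaving = 0; resistances in Ω):
  Node 1: (V_1 - 10)/3900 + (V_1 - 0)/680 + (V_1 - V_2)/10 = 0
  Node 2: (V_2 - V_1)/10 + (V_2 - V_3)/6.2 = 0
  Node 3: (V_3 - V_2)/6.2 + (V_3 - 0)/3300 = 0
Collecting terms (coefficients in siemens):
  0.1017·V_1 - 0.1·V_2 = 0.002564
  0.2613·V_2 - 0.1·V_1 - 0.1613·V_3 = 0
  0.1616·V_3 - 0.1613·V_2 = 0
Solving these 3 simultaneous equations (Gaussian elimination) gives:
  V_1 = 1.264 V, V_2 = 1.26 V, V_3 = 1.258 V
Part 1:
  Read off the nodal solution: V_3 = 1.258 V
Part 2:
  I_R4 = (V_2 - V_3)/R4 = (1.26 - 1.258)/6.2 = 0.0003812 A
  Magnitude: I_R4 = 0.0003812 A
Part 3:
  I_R3 = (V_1 - V_2)/R3 = (1.264 - 1.26)/10 = 0.0003812 A
  P_R3 = I_R3² × R3 = (0.0003812)² × 10 = 0.000001453 W
Part 4:
  Power in each resistor, P = (ΔV)²/R:
    P_R1 = (10 - 1.264)²/3900 = 0.01957 W
    P_R2 = (1.264 - 0)²/680 = 0.00235 W
    P_R3 = (1.264 - 1.26)²/10 = 0.000001453 W
    P_R4 = (1.26 - 1.258)²/6.2 = 0.0000009008 W
    P_R5 = (1.258 - 0)²/3300 = 0.0004794 W
  P_total = P_R1 + P_R2 + P_R3 + P_R4 + P_R5 = 0.0224 W

Final answers:
1. V_3 = 1.258 V
2. I_R4 = 0.0003812 A
3. P_R3 = 1.453e-06 W
4. P_total = 0.0224 W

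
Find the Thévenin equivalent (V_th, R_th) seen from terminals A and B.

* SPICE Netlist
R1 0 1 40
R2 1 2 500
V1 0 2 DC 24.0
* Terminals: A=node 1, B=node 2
Step 1 — V_th is the open-circuit voltage V_A - V_B (nothing connected across the terminals).
Nodal analysis, taking node 2 as the 0 V reference.
Source V1 fixes V_0 = 24 V.
KCL at each unknown node (sum of currents leaving = 0; resistances in Ω):
  Node 1: (V_1 - 24)/40 + (V_1 - 0)/500 = 0
Collecting terms: 0.027 × V_1 = 0.6  =>  V_1 = 22.22 V
V_th = V_1 - V_2 = 22.22 - 0 = 22.22 V
Step 2 — R_th: zero the source — replace V1 by a short circuit (node 2 merges into node 0) — and find the resistance seen between A (node 1) and B (node 0).
Reduce the network between node 1 (A) and node 0 (B) by series/parallel combination:
  Rp1 = R1 ‖ R2 (parallel, both between nodes 0 and 1) = 1/(1/40 + 1/500) = 37.04 Ω
R_th = 37.04 Ω

Final answer: V_th = 22.22 V, R_th = 37.04 Ω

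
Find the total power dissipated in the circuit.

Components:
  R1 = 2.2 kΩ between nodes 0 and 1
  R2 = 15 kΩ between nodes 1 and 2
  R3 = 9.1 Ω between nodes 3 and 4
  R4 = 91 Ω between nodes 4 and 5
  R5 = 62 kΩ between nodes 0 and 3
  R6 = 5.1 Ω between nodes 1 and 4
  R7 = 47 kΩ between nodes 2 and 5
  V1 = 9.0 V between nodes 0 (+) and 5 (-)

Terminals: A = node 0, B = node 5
Nodal analysis, taking node 5 as the 0 V reference.
Source V1 fixes V_0 = 9 V.
KCL at each unknown node (sum of currents leaving = 0; resistances in Ω):
  Node 1: (V_1 - 9)/2200 + (V_1 - V_2)/15000 + (V_1 - V_4)/5.1 = 0
  Node 2: (V_2 - V_1)/15000 + (V_2 - 0)/47000 = 0
  Node 3: (V_3 - V_4)/9.1 + (V_3 - 9)/62000 = 0
  Node 4: (V_4 - V_3)/9.1 + (V_4 - 0)/91 + (V_4 - V_1)/5.1 = 0
Collecting terms (coefficients in siemens):
  0.1966·V_1 - 0.00006667·V_2 - 0.1961·V_4 = 0.004091
  0.00008794·V_2 - 0.00006667·V_1 = 0
  0.1099·V_3 - 0.1099·V_4 = 0.0001452
  0.317·V_4 - 0.1961·V_1 - 0.1099·V_3 = 0
Solving these 4 simultaneous equations (Gaussian elimination) gives:
  V_1 = 0.3882 V, V_2 = 0.2943 V, V_3 = 0.3696 V, V_4 = 0.3683 V
Power in each resistor, P = (ΔV)²/R:
  P_R1 = (9 - 0.3882)²/2200 = 0.03371 W
  P_R2 = (0.3882 - 0.2943)²/15000 = 0.0000005882 W
  P_R3 = (0.3696 - 0.3683)²/9.1 = 0.0000001763 W
  P_R4 = (0.3683 - 0)²/91 = 0.001491 W
  P_R5 = (9 - 0.3696)²/62000 = 0.001201 W
  P_R6 = (0.3882 - 0.3683)²/5.1 = 0.0000779 W
  P_R7 = (0.2943 - 0)²/47000 = 0.000001843 W
P_total = P_R1 + P_R2 + P_R3 + P_R4 + P_R5 + P_R6 + P_R7 = 0.03648 W

Final answer: 0.03648 W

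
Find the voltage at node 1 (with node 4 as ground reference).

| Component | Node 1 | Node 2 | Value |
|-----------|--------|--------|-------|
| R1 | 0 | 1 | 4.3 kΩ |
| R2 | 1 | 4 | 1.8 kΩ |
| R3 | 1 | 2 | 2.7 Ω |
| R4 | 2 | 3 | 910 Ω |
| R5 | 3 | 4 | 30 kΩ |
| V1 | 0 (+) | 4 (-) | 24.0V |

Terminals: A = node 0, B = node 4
Nodal analysis, taking node 4 as the 0 V reference.
Source V1 fixes V_0 = 24 V.
KCL at each unknown node (sum of currents leaving = 0; resistances in Ω):
  Node 1: (V_1 - 24)/4300 + (V_1 - 0)/1800 + (V_1 - V_2)/2.7 = 0
  Node 2: (V_2 - V_1)/2.7 + (V_2 - V_3)/910 = 0
  Node 3: (V_3 - V_2)/910 + (V_3 - 0)/30000 = 0
Collecting terms (coefficients in siemens):
  0.3712·V_1 - 0.3704·V_2 = 0.005581
  0.3715·V_2 - 0.3704·V_1 - 0.001099·V_3 = 0
  0.001132·V_3 - 0.001099·V_2 = 0
Solving these 3 simultaneous equations (Gaussian elimination) gives:
  V_1 = 6.803 V, V_2 = 6.802 V, V_3 = 6.602 V
The requested potential is V_1 = 6.803 V.

Final answer: V_1 = 6.803 V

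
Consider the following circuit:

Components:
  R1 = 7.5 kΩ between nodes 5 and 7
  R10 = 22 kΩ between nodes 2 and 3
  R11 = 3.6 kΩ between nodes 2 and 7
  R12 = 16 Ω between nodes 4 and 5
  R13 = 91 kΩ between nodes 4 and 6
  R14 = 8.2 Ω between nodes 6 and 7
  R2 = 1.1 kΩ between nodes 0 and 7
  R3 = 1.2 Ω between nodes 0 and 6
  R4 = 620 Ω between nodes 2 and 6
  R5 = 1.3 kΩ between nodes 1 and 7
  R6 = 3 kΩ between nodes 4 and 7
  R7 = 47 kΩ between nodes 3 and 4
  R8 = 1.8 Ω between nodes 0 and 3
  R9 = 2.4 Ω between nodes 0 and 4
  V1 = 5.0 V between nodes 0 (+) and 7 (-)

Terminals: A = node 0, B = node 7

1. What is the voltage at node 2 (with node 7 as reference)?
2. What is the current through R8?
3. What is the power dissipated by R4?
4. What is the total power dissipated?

Nodal analysis, taking node 7 as the 0 V reference.
Source V1 fixes V_0 = 5 V.
KCL at each unknown node (sum of currents leaving = 0; resistances in Ω):
  Node 1: (V_1 - 0)/1300 = 0
  Node 2: (V_2 - V_6)/620 + (V_2 - V_3)/22000 + (V_2 - 0)/3600 = 0
  Node 3: (V_3 - V_4)/47000 + (V_3 - 5)/1.8 + (V_3 - V_2)/22000 = 0
  Node 4: (V_4 - 0)/3000 + (V_4 - V_3)/47000 + (V_4 - 5)/2.4 + (V_4 - V_5)/16 + (V_4 - V_6)/91000 = 0
  Node 5: (V_5 - 0)/7500 + (V_5 - V_4)/16 = 0
  Node 6: (V_6 - 5)/1.2 + (V_6 - V_2)/620 + (V_6 - V_4)/91000 + (V_6 - 0)/8.2 = 0
Collecting terms (coefficients in siemens):
  0.0007692·V_1 = 0
  0.001936·V_2 - 0.00004545·V_3 - 0.001613·V_6 = 0
  0.5556·V_3 - 0.00004545·V_2 - 0.00002128·V_4 = 2.778
  0.4795·V_4 - 0.00002128·V_3 - 0.0625·V_5 - 0.00001099·V_6 = 2.083
  0.06263·V_5 - 0.0625·V_4 = 0
  0.9569·V_6 - 0.001613·V_2 - 0.00001099·V_4 = 4.167
Solving these 6 simultaneous equations (Gaussian elimination) gives:
  V_1 = 0 V, V_2 = 3.75 V, V_3 = 5 V, V_4 = 4.994 V
  V_5 = 4.984 V, V_6 = 4.361 V
Part 1:
  Read off the nodal solution: V_2 = 3.75 V
Part 2:
  I_R8 = (V_0 - V_3)/R8 = (5 - 5)/1.8 = 0.00005693 A
  Magnitude: I_R8 = 0.00005693 A
Part 3:
  I_R4 = (V_2 - V_6)/R4 = (3.75 - 4.361)/620 = -0.0009849 A
  P_R4 = I_R4² × R4 = (-0.0009849)² × 620 = 0.0006014 W
Part 4:
  Power in each resistor, P = (ΔV)²/R:
    P_R1 = (4.984 - 0)²/7500 = 0.003312 W
    P_R2 = (5 - 0)²/1100 = 0.02273 W
    P_R3 = (5 - 4.361)²/1.2 = 0.3406 W
    P_R4 = (3.75 - 4.361)²/620 = 0.0006014 W
    P_R5 = (0 - 0)²/1300 = 0 W
    P_R6 = (4.994 - 0)²/3000 = 0.008315 W
    P_R7 = (5 - 4.994)²/47000 = 0.0000000006446 W
    P_R8 = (5 - 5)²/1.8 = 0.000000005833 W
    P_R9 = (5 - 4.994)²/2.4 = 0.0000131 W
    P_R10 = (3.75 - 5)²/22000 = 0.000071 W
    P_R11 = (3.75 - 0)²/3600 = 0.003906 W
    P_R12 = (4.994 - 4.984)²/16 = 0.000007065 W
    P_R13 = (4.994 - 4.361)²/91000 = 0.000004413 W
    P_R14 = (4.361 - 0)²/8.2 = 2.319 W
  P_total = P_R1 + P_R2 + P_R3 + P_R4 + P_R5 + P_R6 + P_R7 + P_R8 + P_R9 + P_R10 + P_R11 + P_R12 + P_R13 + P_R14 = 2.699 W

Final answers:
1. V_2 = 3.75 V
2. I_R8 = 5.693e-05 A
3. P_R4 = 0.0006014 W
4. P_total = 2.699 W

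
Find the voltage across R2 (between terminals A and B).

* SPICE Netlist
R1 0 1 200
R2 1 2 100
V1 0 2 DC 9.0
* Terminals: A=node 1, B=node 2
R1 and R2 are in series across V1 (node 0 → node 1 → node 2), and the output A–B is taken across R2, so this is a voltage divider.
Series current: I = V1/(R1 + R2) = 9/(200 + 100) = 9/300 = 0.03 A
V_R2 = I × R2 = V1 × R2/(R1 + R2) = 9 × 100/300 = 3 V

Final answer: 3 V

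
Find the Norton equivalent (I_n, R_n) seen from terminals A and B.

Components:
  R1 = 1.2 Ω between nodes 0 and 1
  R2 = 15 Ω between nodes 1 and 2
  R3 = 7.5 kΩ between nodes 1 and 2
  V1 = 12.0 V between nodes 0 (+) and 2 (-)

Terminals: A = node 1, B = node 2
Find the Thévenin equivalent first; then I_n = V_th/R_th and R_n = R_th.
Step 1 — V_th is the open-circuit voltage V_A - V_B (nothing connected across the terminals).
Nodal analysis, taking node 2 as the 0 V reference.
Source V1 fixes V_0 = 12 V.
KCL at each unknown node (sum of currents leaving = 0; resistances in Ω):
  Node 1: (V_1 - 12)/1.2 + (V_1 - 0)/15 + (V_1 - 0)/7500 = 0
Collecting terms: 0.9001 × V_1 = 10  =>  V_1 = 11.11 V
V_th = V_1 - V_2 = 11.11 - 0 = 11.11 V
Step 2 — R_th: zero the source — replace V1 by a short circuit (node 2 merges into node 0) — and find the resistance seen between A (node 1) and B (node 0).
Reduce the network between node 1 (A) and node 0 (B) by series/parallel combination:
  Rp1 = R1 ‖ R2 ‖ R3 (parallel, all between nodes 0 and 1) = 1/(1/1.2 + 1/15 + 1/7500) = 1.111 Ω
R_th = 1.111 Ω
I_n = V_th/R_th = 11.11/1.111 = 10 A, and R_n = R_th = 1.111 Ω

Final answer: I_n = 10 A, R_n = 1.111 Ω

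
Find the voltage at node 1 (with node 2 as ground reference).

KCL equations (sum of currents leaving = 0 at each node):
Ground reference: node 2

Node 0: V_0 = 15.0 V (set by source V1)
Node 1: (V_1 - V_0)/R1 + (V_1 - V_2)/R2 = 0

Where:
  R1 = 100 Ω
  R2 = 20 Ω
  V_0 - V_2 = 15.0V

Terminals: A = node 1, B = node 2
Nodal analysis, taking node 2 as the 0 V reference.
Source V1 fixes V_0 = 15 V.
KCL at each unknown node (sum of currents leaving = 0; resistances in Ω):
  Node 1: (V_1 - 15)/100 + (V_1 - 0)/20 = 0
Collecting terms: 0.06 × V_1 = 0.15  =>  V_1 = 2.5 V
The requested potential is V_1 = 2.5 V.

Final answer: V_1 = 2.5 V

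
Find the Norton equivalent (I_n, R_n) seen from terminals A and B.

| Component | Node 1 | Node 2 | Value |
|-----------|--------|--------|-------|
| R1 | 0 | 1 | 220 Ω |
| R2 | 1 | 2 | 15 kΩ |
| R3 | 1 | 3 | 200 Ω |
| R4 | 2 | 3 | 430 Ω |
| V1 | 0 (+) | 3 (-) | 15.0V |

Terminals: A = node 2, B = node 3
Find the Thévenin equivalent first; then I_n = V_th/R_th and R_n = R_th.
Step 1 — V_th is the open-circuit voltage V_A - V_B (nothing connected across the terminals).
Nodal analysis, taking node 3 as the 0 V reference.
Source V1 fixes V_0 = 15 V.
KCL at each unknown node (sum of currents leaving = 0; resistances in Ω):
  Node 1: (V_1 - 15)/220 + (V_1 - V_2)/15000 + (V_1 - 0)/200 = 0
  Node 2: (V_2 - V_1)/15000 + (V_2 - 0)/430 = 0
Collecting terms (coefficients in siemens):
  0.009612·V_1 - 0.00006667·V_2 = 0.06818
  0.002392·V_2 - 0.00006667·V_1 = 0
Determinant D = (0.009612)(0.002392) - (-0.00006667)(-0.00006667) = 0.00002299
V_1 = [(0.06818)(0.002392) - (-0.00006667)(0)]/D = 7.095 V
V_2 = [(0.009612)(0) - (0.06818)(-0.00006667)]/D = 0.1977 V
V_th = V_2 - V_3 = 0.1977 - 0 = 0.1977 V
Step 2 — R_th: zero the source — replace V1 by a short circuit (node 3 merges into node 0) — and find the resistance seen between A (node 2) and B (node 0).
Reduce the network between node 2 (A) and node 0 (B) by series/parallel combination:
  Rp1 = R1 ‖ R3 (parallel, both between nodes 0 and 1) = 1/(1/220 + 1/200) = 104.8 Ω
  Rs1 = R2 + Rp1 (series, joined only at node 1) = 15000 + 104.8 = 15100 Ω
  Rp2 = R4 ‖ Rs1 (parallel, both between nodes 0 and 2) = 1/(1/430 + 1/15100) = 418.1 Ω
R_th = 418.1 Ω
I_n = V_th/R_th = 0.1977/418.1 = 0.0004729 A, and R_n = R_th = 418.1 Ω

Final answer: I_n = 0.0004729 A, R_n = 418.1 Ω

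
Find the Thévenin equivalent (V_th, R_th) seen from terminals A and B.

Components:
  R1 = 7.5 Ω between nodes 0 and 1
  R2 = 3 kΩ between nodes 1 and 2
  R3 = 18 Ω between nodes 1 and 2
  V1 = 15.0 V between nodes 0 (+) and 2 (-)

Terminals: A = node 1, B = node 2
Step 1 — V_th is the open-circuit voltage V_A - V_B (nothing connected across the terminals).
Nodal analysis, taking node 2 as the 0 V reference.
Source V1 fixes V_0 = 15 V.
KCL at each unknown node (sum of currents leaving = 0; resistances in Ω):
  Node 1: (V_1 - 15)/7.5 + (V_1 - 0)/3000 + (V_1 - 0)/18 = 0
Collecting terms: 0.1892 × V_1 = 2  =>  V_1 = 10.57 V
V_th = V_1 - V_2 = 10.57 - 0 = 10.57 V
Step 2 — R_th: zero the source — replace V1 by a short circuit (node 2 merges into node 0) — and find the resistance seen between A (node 1) and B (node 0).
Reduce the network between node 1 (A) and node 0 (B) by series/parallel combination:
  Rp1 = R1 ‖ R2 ‖ R3 (parallel, all between nodes 0 and 1) = 1/(1/7.5 + 1/3000 + 1/18) = 5.285 Ω
R_th = 5.285 Ω

Final answer: V_th = 10.57 V, R_th = 5.285 Ω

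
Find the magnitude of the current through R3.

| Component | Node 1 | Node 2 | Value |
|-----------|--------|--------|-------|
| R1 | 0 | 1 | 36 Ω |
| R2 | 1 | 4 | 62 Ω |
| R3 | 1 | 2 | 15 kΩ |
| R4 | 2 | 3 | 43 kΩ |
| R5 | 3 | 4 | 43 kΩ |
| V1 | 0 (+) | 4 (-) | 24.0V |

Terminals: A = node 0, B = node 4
Nodal analysis, taking node 4 as the 0 V reference.
Source V1 fixes V_0 = 24 V.
KCL at each unknown node (sum of currents leaving = 0; resistances in Ω):
  Node 1: (V_1 - 24)/36 + (V_1 - 0)/62 + (V_1 - V_2)/15000 = 0
  Node 2: (V_2 - V_1)/15000 + (V_2 - V_3)/43000 = 0
  Node 3: (V_3 - V_2)/43000 + (V_3 - 0)/43000 = 0
Collecting terms (coefficients in siemens):
  0.04397·V_1 - 0.00006667·V_2 = 0.6667
  0.00008992·V_2 - 0.00006667·V_1 - 0.00002326·V_3 = 0
  0.00004651·V_3 - 0.00002326·V_2 = 0
Solving these 3 simultaneous equations (Gaussian elimination) gives:
  V_1 = 15.18 V, V_2 = 12.93 V, V_3 = 6.463 V
I_R3 = (V_1 - V_2)/R3 = (15.18 - 12.93)/15000 = 0.0001503 A
|I_R3| = 0.0001503 A

Final answer: |I_R3| = 0.0001503 A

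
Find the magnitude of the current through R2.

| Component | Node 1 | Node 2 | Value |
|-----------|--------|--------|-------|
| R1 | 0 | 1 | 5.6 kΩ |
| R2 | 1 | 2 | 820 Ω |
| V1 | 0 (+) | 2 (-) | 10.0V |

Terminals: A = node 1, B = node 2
Nodal analysis, taking node 2 as the 0 V reference.
Source V1 fixes V_0 = 10 V.
KCL at each unknown node (sum of currents leaving = 0; resistances in Ω):
  Node 1: (V_1 - 10)/5600 + (V_1 - 0)/820 = 0
Collecting terms: 0.001398 × V_1 = 0.001786  =>  V_1 = 1.277 V
I_R2 = (V_1 - V_2)/R2 = (1.277 - 0)/820 = 0.001558 A
|I_R2| = 0.001558 A

Final answer: |I_R2| = 0.001558 A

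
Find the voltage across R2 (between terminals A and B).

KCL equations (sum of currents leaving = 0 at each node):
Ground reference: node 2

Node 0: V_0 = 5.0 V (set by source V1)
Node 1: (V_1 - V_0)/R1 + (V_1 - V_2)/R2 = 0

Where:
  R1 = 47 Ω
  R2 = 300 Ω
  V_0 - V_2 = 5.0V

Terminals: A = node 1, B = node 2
R1 and R2 are in series across V1 (node 0 → node 1 → node 2), and the output A–B is taken across R2, so this is a voltage divider.
Series current: I = V1/(R1 + R2) = 5/(47 + 300) = 5/347 = 0.01441 A
V_R2 = I × R2 = V1 × R2/(R1 + R2) = 5 × 300/347 = 4.323 V

Final answer: 4.323 V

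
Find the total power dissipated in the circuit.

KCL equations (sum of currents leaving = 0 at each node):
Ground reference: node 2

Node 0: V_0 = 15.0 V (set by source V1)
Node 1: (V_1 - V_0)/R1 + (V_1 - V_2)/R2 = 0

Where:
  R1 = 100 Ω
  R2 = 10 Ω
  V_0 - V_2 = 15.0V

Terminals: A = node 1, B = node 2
Nodal analysis, taking node 2 as the 0 V reference.
Source V1 fixes V_0 = 15 V.
KCL at each unknown node (sum of currents leaving = 0; resistances in Ω):
  Node 1: (V_1 - 15)/100 + (V_1 - 0)/10 = 0
Collecting terms: 0.11 × V_1 = 0.15  =>  V_1 = 1.364 V
Power in each resistor, P = (ΔV)²/R:
  P_R1 = (15 - 1.364)²/100 = 1.86 W
  P_R2 = (1.364 - 0)²/10 = 0.186 W
P_total = P_R1 + P_R2 = 2.045 W

Final answer: 2.045 W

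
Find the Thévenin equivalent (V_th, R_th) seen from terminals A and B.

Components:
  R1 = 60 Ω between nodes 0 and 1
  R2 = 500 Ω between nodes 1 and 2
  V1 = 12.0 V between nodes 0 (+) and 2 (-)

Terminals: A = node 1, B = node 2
Step 1 — V_th is the open-circuit voltage V_A - V_B (nothing connected across the terminals).
Nodal analysis, taking node 2 as the 0 V reference.
Source V1 fixes V_0 = 12 V.
KCL at each unknown node (sum of currents leaving = 0; resistances in Ω):
  Node 1: (V_1 - 12)/60 + (V_1 - 0)/500 = 0
Collecting terms: 0.01867 × V_1 = 0.2  =>  V_1 = 10.71 V
V_th = V_1 - V_2 = 10.71 - 0 = 10.71 V
Step 2 — R_th: zero the source — replace V1 by a short circuit (node 2 merges into node 0) — and find the resistance seen between A (node 1) and B (node 0).
Reduce the network between node 1 (A) and node 0 (B) by series/parallel combination:
  Rp1 = R1 ‖ R2 (parallel, both between nodes 0 and 1) = 1/(1/60 + 1/500) = 53.57 Ω
R_th = 53.57 Ω

Final answer: V_th = 10.71 V, R_th = 53.57 Ω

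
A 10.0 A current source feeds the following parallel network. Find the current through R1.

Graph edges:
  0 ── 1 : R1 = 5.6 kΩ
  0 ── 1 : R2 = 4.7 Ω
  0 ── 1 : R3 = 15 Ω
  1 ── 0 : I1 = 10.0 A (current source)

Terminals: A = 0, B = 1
All resistors sit directly between nodes 0 and 1, so they are in parallel and share one voltage V; the full source current 10 A splits among them.
1/R_par = 1/5600 + 1/4.7 + 1/15 = 0.2796 S  =>  R_par = 3.576 Ω
V = I × R_par = 10 × 3.576 = 35.76 V
I_R1 = V/R1 = 35.76/5600 = 0.006386 A

Final answer: 0.006386 A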